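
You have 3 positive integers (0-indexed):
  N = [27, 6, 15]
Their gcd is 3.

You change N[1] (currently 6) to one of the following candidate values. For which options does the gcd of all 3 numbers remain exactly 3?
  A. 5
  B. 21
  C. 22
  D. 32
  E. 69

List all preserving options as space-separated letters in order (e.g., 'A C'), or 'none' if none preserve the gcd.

Answer: B E

Derivation:
Old gcd = 3; gcd of others (without N[1]) = 3
New gcd for candidate v: gcd(3, v). Preserves old gcd iff gcd(3, v) = 3.
  Option A: v=5, gcd(3,5)=1 -> changes
  Option B: v=21, gcd(3,21)=3 -> preserves
  Option C: v=22, gcd(3,22)=1 -> changes
  Option D: v=32, gcd(3,32)=1 -> changes
  Option E: v=69, gcd(3,69)=3 -> preserves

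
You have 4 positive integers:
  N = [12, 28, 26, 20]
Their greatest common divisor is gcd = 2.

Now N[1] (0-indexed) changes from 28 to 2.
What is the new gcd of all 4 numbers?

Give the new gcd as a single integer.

Answer: 2

Derivation:
Numbers: [12, 28, 26, 20], gcd = 2
Change: index 1, 28 -> 2
gcd of the OTHER numbers (without index 1): gcd([12, 26, 20]) = 2
New gcd = gcd(g_others, new_val) = gcd(2, 2) = 2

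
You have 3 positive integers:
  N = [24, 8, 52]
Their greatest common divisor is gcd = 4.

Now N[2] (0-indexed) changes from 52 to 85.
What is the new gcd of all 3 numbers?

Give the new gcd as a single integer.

Numbers: [24, 8, 52], gcd = 4
Change: index 2, 52 -> 85
gcd of the OTHER numbers (without index 2): gcd([24, 8]) = 8
New gcd = gcd(g_others, new_val) = gcd(8, 85) = 1

Answer: 1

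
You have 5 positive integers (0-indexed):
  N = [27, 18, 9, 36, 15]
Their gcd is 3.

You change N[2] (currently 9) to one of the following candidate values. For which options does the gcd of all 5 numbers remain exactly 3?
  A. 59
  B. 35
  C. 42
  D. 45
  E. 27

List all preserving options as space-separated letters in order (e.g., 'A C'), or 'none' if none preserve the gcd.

Answer: C D E

Derivation:
Old gcd = 3; gcd of others (without N[2]) = 3
New gcd for candidate v: gcd(3, v). Preserves old gcd iff gcd(3, v) = 3.
  Option A: v=59, gcd(3,59)=1 -> changes
  Option B: v=35, gcd(3,35)=1 -> changes
  Option C: v=42, gcd(3,42)=3 -> preserves
  Option D: v=45, gcd(3,45)=3 -> preserves
  Option E: v=27, gcd(3,27)=3 -> preserves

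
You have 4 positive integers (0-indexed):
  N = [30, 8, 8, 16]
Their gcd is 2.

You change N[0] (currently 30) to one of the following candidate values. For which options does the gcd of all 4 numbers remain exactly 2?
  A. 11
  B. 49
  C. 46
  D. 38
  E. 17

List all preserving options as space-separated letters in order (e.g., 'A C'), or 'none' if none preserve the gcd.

Old gcd = 2; gcd of others (without N[0]) = 8
New gcd for candidate v: gcd(8, v). Preserves old gcd iff gcd(8, v) = 2.
  Option A: v=11, gcd(8,11)=1 -> changes
  Option B: v=49, gcd(8,49)=1 -> changes
  Option C: v=46, gcd(8,46)=2 -> preserves
  Option D: v=38, gcd(8,38)=2 -> preserves
  Option E: v=17, gcd(8,17)=1 -> changes

Answer: C D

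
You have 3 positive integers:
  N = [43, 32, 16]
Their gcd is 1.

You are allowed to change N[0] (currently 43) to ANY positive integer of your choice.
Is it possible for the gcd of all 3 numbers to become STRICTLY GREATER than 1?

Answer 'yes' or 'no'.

Answer: yes

Derivation:
Current gcd = 1
gcd of all OTHER numbers (without N[0]=43): gcd([32, 16]) = 16
The new gcd after any change is gcd(16, new_value).
This can be at most 16.
Since 16 > old gcd 1, the gcd CAN increase (e.g., set N[0] = 16).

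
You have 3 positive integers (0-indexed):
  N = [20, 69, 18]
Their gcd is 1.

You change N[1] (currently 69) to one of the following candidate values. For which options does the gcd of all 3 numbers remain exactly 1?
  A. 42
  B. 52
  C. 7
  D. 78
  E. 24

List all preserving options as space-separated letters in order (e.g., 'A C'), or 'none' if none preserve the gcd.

Answer: C

Derivation:
Old gcd = 1; gcd of others (without N[1]) = 2
New gcd for candidate v: gcd(2, v). Preserves old gcd iff gcd(2, v) = 1.
  Option A: v=42, gcd(2,42)=2 -> changes
  Option B: v=52, gcd(2,52)=2 -> changes
  Option C: v=7, gcd(2,7)=1 -> preserves
  Option D: v=78, gcd(2,78)=2 -> changes
  Option E: v=24, gcd(2,24)=2 -> changes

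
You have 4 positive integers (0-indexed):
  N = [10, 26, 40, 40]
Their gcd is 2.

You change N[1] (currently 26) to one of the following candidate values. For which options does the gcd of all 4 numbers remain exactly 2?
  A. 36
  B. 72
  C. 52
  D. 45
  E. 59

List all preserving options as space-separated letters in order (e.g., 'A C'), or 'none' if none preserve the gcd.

Answer: A B C

Derivation:
Old gcd = 2; gcd of others (without N[1]) = 10
New gcd for candidate v: gcd(10, v). Preserves old gcd iff gcd(10, v) = 2.
  Option A: v=36, gcd(10,36)=2 -> preserves
  Option B: v=72, gcd(10,72)=2 -> preserves
  Option C: v=52, gcd(10,52)=2 -> preserves
  Option D: v=45, gcd(10,45)=5 -> changes
  Option E: v=59, gcd(10,59)=1 -> changes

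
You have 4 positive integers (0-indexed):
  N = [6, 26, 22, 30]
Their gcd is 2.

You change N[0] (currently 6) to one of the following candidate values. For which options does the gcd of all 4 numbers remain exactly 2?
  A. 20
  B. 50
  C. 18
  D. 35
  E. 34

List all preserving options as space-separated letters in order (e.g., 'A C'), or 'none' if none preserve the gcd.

Old gcd = 2; gcd of others (without N[0]) = 2
New gcd for candidate v: gcd(2, v). Preserves old gcd iff gcd(2, v) = 2.
  Option A: v=20, gcd(2,20)=2 -> preserves
  Option B: v=50, gcd(2,50)=2 -> preserves
  Option C: v=18, gcd(2,18)=2 -> preserves
  Option D: v=35, gcd(2,35)=1 -> changes
  Option E: v=34, gcd(2,34)=2 -> preserves

Answer: A B C E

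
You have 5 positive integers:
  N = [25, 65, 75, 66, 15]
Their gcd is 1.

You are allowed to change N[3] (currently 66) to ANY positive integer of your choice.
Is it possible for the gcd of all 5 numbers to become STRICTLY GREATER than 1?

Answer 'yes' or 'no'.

Current gcd = 1
gcd of all OTHER numbers (without N[3]=66): gcd([25, 65, 75, 15]) = 5
The new gcd after any change is gcd(5, new_value).
This can be at most 5.
Since 5 > old gcd 1, the gcd CAN increase (e.g., set N[3] = 5).

Answer: yes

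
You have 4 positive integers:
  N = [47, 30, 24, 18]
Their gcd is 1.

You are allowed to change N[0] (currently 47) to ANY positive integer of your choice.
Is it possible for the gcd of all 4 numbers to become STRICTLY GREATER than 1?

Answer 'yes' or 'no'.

Current gcd = 1
gcd of all OTHER numbers (without N[0]=47): gcd([30, 24, 18]) = 6
The new gcd after any change is gcd(6, new_value).
This can be at most 6.
Since 6 > old gcd 1, the gcd CAN increase (e.g., set N[0] = 6).

Answer: yes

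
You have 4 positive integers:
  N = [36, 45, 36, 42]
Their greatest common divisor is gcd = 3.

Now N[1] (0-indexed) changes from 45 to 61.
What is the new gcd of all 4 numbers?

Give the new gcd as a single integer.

Numbers: [36, 45, 36, 42], gcd = 3
Change: index 1, 45 -> 61
gcd of the OTHER numbers (without index 1): gcd([36, 36, 42]) = 6
New gcd = gcd(g_others, new_val) = gcd(6, 61) = 1

Answer: 1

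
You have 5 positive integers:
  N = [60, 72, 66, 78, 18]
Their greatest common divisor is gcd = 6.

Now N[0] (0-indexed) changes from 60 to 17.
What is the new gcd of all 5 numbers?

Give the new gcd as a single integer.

Answer: 1

Derivation:
Numbers: [60, 72, 66, 78, 18], gcd = 6
Change: index 0, 60 -> 17
gcd of the OTHER numbers (without index 0): gcd([72, 66, 78, 18]) = 6
New gcd = gcd(g_others, new_val) = gcd(6, 17) = 1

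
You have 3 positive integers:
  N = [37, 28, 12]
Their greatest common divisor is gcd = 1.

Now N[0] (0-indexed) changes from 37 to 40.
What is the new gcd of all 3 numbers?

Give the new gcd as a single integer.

Numbers: [37, 28, 12], gcd = 1
Change: index 0, 37 -> 40
gcd of the OTHER numbers (without index 0): gcd([28, 12]) = 4
New gcd = gcd(g_others, new_val) = gcd(4, 40) = 4

Answer: 4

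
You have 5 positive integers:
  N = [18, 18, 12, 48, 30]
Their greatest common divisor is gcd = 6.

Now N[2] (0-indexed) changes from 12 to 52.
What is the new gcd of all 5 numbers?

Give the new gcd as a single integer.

Answer: 2

Derivation:
Numbers: [18, 18, 12, 48, 30], gcd = 6
Change: index 2, 12 -> 52
gcd of the OTHER numbers (without index 2): gcd([18, 18, 48, 30]) = 6
New gcd = gcd(g_others, new_val) = gcd(6, 52) = 2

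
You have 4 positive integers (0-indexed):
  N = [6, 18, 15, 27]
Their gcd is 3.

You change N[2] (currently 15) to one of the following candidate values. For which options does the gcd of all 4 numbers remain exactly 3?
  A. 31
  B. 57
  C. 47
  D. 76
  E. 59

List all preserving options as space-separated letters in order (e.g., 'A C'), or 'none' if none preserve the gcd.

Answer: B

Derivation:
Old gcd = 3; gcd of others (without N[2]) = 3
New gcd for candidate v: gcd(3, v). Preserves old gcd iff gcd(3, v) = 3.
  Option A: v=31, gcd(3,31)=1 -> changes
  Option B: v=57, gcd(3,57)=3 -> preserves
  Option C: v=47, gcd(3,47)=1 -> changes
  Option D: v=76, gcd(3,76)=1 -> changes
  Option E: v=59, gcd(3,59)=1 -> changes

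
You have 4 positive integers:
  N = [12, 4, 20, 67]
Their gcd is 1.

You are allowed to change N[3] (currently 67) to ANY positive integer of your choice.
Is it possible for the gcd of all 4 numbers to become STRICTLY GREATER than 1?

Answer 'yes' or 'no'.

Answer: yes

Derivation:
Current gcd = 1
gcd of all OTHER numbers (without N[3]=67): gcd([12, 4, 20]) = 4
The new gcd after any change is gcd(4, new_value).
This can be at most 4.
Since 4 > old gcd 1, the gcd CAN increase (e.g., set N[3] = 4).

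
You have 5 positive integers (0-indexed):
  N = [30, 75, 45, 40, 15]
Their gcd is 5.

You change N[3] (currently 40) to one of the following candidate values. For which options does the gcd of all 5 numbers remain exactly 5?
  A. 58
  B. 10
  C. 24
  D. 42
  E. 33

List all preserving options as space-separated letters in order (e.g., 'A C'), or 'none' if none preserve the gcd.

Old gcd = 5; gcd of others (without N[3]) = 15
New gcd for candidate v: gcd(15, v). Preserves old gcd iff gcd(15, v) = 5.
  Option A: v=58, gcd(15,58)=1 -> changes
  Option B: v=10, gcd(15,10)=5 -> preserves
  Option C: v=24, gcd(15,24)=3 -> changes
  Option D: v=42, gcd(15,42)=3 -> changes
  Option E: v=33, gcd(15,33)=3 -> changes

Answer: B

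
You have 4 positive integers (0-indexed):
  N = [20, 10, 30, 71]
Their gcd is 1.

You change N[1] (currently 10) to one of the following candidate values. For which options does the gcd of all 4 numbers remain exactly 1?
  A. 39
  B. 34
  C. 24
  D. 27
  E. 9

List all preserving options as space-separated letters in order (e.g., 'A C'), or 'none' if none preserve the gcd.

Old gcd = 1; gcd of others (without N[1]) = 1
New gcd for candidate v: gcd(1, v). Preserves old gcd iff gcd(1, v) = 1.
  Option A: v=39, gcd(1,39)=1 -> preserves
  Option B: v=34, gcd(1,34)=1 -> preserves
  Option C: v=24, gcd(1,24)=1 -> preserves
  Option D: v=27, gcd(1,27)=1 -> preserves
  Option E: v=9, gcd(1,9)=1 -> preserves

Answer: A B C D E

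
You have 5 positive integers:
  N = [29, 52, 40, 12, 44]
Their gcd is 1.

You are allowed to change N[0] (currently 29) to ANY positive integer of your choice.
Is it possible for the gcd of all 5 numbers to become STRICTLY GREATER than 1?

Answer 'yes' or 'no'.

Current gcd = 1
gcd of all OTHER numbers (without N[0]=29): gcd([52, 40, 12, 44]) = 4
The new gcd after any change is gcd(4, new_value).
This can be at most 4.
Since 4 > old gcd 1, the gcd CAN increase (e.g., set N[0] = 4).

Answer: yes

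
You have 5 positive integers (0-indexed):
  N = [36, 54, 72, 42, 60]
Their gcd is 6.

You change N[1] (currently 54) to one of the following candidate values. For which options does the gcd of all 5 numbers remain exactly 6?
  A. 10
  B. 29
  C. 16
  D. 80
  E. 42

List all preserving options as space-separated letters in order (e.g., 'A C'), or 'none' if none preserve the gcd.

Answer: E

Derivation:
Old gcd = 6; gcd of others (without N[1]) = 6
New gcd for candidate v: gcd(6, v). Preserves old gcd iff gcd(6, v) = 6.
  Option A: v=10, gcd(6,10)=2 -> changes
  Option B: v=29, gcd(6,29)=1 -> changes
  Option C: v=16, gcd(6,16)=2 -> changes
  Option D: v=80, gcd(6,80)=2 -> changes
  Option E: v=42, gcd(6,42)=6 -> preserves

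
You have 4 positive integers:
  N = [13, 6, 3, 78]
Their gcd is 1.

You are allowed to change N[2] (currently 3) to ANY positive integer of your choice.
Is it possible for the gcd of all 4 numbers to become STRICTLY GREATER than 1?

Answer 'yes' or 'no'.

Current gcd = 1
gcd of all OTHER numbers (without N[2]=3): gcd([13, 6, 78]) = 1
The new gcd after any change is gcd(1, new_value).
This can be at most 1.
Since 1 = old gcd 1, the gcd can only stay the same or decrease.

Answer: no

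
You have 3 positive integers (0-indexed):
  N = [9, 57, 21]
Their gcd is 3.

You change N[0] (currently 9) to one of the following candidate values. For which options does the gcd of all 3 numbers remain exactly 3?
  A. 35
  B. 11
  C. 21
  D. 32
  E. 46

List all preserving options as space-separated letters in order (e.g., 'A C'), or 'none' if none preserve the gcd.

Answer: C

Derivation:
Old gcd = 3; gcd of others (without N[0]) = 3
New gcd for candidate v: gcd(3, v). Preserves old gcd iff gcd(3, v) = 3.
  Option A: v=35, gcd(3,35)=1 -> changes
  Option B: v=11, gcd(3,11)=1 -> changes
  Option C: v=21, gcd(3,21)=3 -> preserves
  Option D: v=32, gcd(3,32)=1 -> changes
  Option E: v=46, gcd(3,46)=1 -> changes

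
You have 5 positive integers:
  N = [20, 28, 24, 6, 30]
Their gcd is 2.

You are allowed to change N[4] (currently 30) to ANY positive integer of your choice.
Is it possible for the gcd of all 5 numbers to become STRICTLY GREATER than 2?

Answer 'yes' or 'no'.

Answer: no

Derivation:
Current gcd = 2
gcd of all OTHER numbers (without N[4]=30): gcd([20, 28, 24, 6]) = 2
The new gcd after any change is gcd(2, new_value).
This can be at most 2.
Since 2 = old gcd 2, the gcd can only stay the same or decrease.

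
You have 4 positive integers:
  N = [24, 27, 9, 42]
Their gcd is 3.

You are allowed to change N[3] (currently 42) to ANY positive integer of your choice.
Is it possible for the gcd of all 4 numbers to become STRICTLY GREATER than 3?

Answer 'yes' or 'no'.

Answer: no

Derivation:
Current gcd = 3
gcd of all OTHER numbers (without N[3]=42): gcd([24, 27, 9]) = 3
The new gcd after any change is gcd(3, new_value).
This can be at most 3.
Since 3 = old gcd 3, the gcd can only stay the same or decrease.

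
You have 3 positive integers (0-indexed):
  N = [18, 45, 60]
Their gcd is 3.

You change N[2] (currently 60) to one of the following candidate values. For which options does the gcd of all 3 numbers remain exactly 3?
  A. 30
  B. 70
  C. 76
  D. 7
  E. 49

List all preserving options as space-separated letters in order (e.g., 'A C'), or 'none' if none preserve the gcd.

Answer: A

Derivation:
Old gcd = 3; gcd of others (without N[2]) = 9
New gcd for candidate v: gcd(9, v). Preserves old gcd iff gcd(9, v) = 3.
  Option A: v=30, gcd(9,30)=3 -> preserves
  Option B: v=70, gcd(9,70)=1 -> changes
  Option C: v=76, gcd(9,76)=1 -> changes
  Option D: v=7, gcd(9,7)=1 -> changes
  Option E: v=49, gcd(9,49)=1 -> changes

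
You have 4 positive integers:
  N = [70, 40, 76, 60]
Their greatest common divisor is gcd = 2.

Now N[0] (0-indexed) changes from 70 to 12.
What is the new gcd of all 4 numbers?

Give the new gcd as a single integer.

Numbers: [70, 40, 76, 60], gcd = 2
Change: index 0, 70 -> 12
gcd of the OTHER numbers (without index 0): gcd([40, 76, 60]) = 4
New gcd = gcd(g_others, new_val) = gcd(4, 12) = 4

Answer: 4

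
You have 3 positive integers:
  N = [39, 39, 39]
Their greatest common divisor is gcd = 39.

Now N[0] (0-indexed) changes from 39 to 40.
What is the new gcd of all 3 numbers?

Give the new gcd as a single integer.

Answer: 1

Derivation:
Numbers: [39, 39, 39], gcd = 39
Change: index 0, 39 -> 40
gcd of the OTHER numbers (without index 0): gcd([39, 39]) = 39
New gcd = gcd(g_others, new_val) = gcd(39, 40) = 1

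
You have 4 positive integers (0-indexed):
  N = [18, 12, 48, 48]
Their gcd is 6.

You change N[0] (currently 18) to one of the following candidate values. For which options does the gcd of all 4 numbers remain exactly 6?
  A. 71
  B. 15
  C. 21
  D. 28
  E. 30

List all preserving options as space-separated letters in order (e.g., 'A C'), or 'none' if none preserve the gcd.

Answer: E

Derivation:
Old gcd = 6; gcd of others (without N[0]) = 12
New gcd for candidate v: gcd(12, v). Preserves old gcd iff gcd(12, v) = 6.
  Option A: v=71, gcd(12,71)=1 -> changes
  Option B: v=15, gcd(12,15)=3 -> changes
  Option C: v=21, gcd(12,21)=3 -> changes
  Option D: v=28, gcd(12,28)=4 -> changes
  Option E: v=30, gcd(12,30)=6 -> preserves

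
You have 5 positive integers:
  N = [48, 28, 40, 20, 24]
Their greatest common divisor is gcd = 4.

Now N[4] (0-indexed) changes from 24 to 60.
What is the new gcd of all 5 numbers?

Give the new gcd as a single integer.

Numbers: [48, 28, 40, 20, 24], gcd = 4
Change: index 4, 24 -> 60
gcd of the OTHER numbers (without index 4): gcd([48, 28, 40, 20]) = 4
New gcd = gcd(g_others, new_val) = gcd(4, 60) = 4

Answer: 4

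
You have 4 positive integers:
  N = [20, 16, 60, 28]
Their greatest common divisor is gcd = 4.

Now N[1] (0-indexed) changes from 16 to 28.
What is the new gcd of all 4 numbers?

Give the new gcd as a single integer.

Answer: 4

Derivation:
Numbers: [20, 16, 60, 28], gcd = 4
Change: index 1, 16 -> 28
gcd of the OTHER numbers (without index 1): gcd([20, 60, 28]) = 4
New gcd = gcd(g_others, new_val) = gcd(4, 28) = 4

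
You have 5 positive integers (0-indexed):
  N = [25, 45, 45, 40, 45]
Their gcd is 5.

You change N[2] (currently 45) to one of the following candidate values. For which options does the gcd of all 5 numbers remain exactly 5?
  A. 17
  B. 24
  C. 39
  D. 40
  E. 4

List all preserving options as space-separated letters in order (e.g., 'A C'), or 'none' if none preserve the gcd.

Answer: D

Derivation:
Old gcd = 5; gcd of others (without N[2]) = 5
New gcd for candidate v: gcd(5, v). Preserves old gcd iff gcd(5, v) = 5.
  Option A: v=17, gcd(5,17)=1 -> changes
  Option B: v=24, gcd(5,24)=1 -> changes
  Option C: v=39, gcd(5,39)=1 -> changes
  Option D: v=40, gcd(5,40)=5 -> preserves
  Option E: v=4, gcd(5,4)=1 -> changes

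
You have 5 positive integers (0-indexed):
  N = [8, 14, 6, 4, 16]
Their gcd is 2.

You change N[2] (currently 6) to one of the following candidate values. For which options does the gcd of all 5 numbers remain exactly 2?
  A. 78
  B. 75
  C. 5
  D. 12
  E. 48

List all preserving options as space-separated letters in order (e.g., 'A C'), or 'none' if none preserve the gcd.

Answer: A D E

Derivation:
Old gcd = 2; gcd of others (without N[2]) = 2
New gcd for candidate v: gcd(2, v). Preserves old gcd iff gcd(2, v) = 2.
  Option A: v=78, gcd(2,78)=2 -> preserves
  Option B: v=75, gcd(2,75)=1 -> changes
  Option C: v=5, gcd(2,5)=1 -> changes
  Option D: v=12, gcd(2,12)=2 -> preserves
  Option E: v=48, gcd(2,48)=2 -> preserves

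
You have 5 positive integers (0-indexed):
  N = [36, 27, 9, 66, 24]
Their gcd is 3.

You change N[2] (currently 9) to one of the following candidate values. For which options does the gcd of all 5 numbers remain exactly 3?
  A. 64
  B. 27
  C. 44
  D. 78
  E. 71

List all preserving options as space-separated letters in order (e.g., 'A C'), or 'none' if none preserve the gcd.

Answer: B D

Derivation:
Old gcd = 3; gcd of others (without N[2]) = 3
New gcd for candidate v: gcd(3, v). Preserves old gcd iff gcd(3, v) = 3.
  Option A: v=64, gcd(3,64)=1 -> changes
  Option B: v=27, gcd(3,27)=3 -> preserves
  Option C: v=44, gcd(3,44)=1 -> changes
  Option D: v=78, gcd(3,78)=3 -> preserves
  Option E: v=71, gcd(3,71)=1 -> changes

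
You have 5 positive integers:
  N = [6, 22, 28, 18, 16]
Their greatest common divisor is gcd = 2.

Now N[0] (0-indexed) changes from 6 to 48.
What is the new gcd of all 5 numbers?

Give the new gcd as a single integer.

Numbers: [6, 22, 28, 18, 16], gcd = 2
Change: index 0, 6 -> 48
gcd of the OTHER numbers (without index 0): gcd([22, 28, 18, 16]) = 2
New gcd = gcd(g_others, new_val) = gcd(2, 48) = 2

Answer: 2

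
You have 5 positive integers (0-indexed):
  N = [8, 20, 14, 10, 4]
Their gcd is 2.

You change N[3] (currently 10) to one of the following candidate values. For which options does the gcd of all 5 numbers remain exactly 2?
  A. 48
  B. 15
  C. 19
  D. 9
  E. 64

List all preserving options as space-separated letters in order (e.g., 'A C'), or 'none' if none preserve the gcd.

Old gcd = 2; gcd of others (without N[3]) = 2
New gcd for candidate v: gcd(2, v). Preserves old gcd iff gcd(2, v) = 2.
  Option A: v=48, gcd(2,48)=2 -> preserves
  Option B: v=15, gcd(2,15)=1 -> changes
  Option C: v=19, gcd(2,19)=1 -> changes
  Option D: v=9, gcd(2,9)=1 -> changes
  Option E: v=64, gcd(2,64)=2 -> preserves

Answer: A E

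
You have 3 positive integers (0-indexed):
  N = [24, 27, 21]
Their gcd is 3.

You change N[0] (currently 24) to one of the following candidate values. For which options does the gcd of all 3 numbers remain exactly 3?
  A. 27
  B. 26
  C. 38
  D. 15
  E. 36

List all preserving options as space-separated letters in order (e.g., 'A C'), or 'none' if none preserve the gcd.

Old gcd = 3; gcd of others (without N[0]) = 3
New gcd for candidate v: gcd(3, v). Preserves old gcd iff gcd(3, v) = 3.
  Option A: v=27, gcd(3,27)=3 -> preserves
  Option B: v=26, gcd(3,26)=1 -> changes
  Option C: v=38, gcd(3,38)=1 -> changes
  Option D: v=15, gcd(3,15)=3 -> preserves
  Option E: v=36, gcd(3,36)=3 -> preserves

Answer: A D E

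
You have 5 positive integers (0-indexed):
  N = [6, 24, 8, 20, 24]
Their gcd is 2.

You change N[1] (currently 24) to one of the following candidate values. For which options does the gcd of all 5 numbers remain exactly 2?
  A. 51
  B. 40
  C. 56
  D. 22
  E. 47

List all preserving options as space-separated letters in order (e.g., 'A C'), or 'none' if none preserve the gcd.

Old gcd = 2; gcd of others (without N[1]) = 2
New gcd for candidate v: gcd(2, v). Preserves old gcd iff gcd(2, v) = 2.
  Option A: v=51, gcd(2,51)=1 -> changes
  Option B: v=40, gcd(2,40)=2 -> preserves
  Option C: v=56, gcd(2,56)=2 -> preserves
  Option D: v=22, gcd(2,22)=2 -> preserves
  Option E: v=47, gcd(2,47)=1 -> changes

Answer: B C D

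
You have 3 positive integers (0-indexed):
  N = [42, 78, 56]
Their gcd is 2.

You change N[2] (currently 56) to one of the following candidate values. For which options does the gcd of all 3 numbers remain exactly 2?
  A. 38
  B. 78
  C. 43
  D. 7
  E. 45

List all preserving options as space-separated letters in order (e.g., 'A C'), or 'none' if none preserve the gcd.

Old gcd = 2; gcd of others (without N[2]) = 6
New gcd for candidate v: gcd(6, v). Preserves old gcd iff gcd(6, v) = 2.
  Option A: v=38, gcd(6,38)=2 -> preserves
  Option B: v=78, gcd(6,78)=6 -> changes
  Option C: v=43, gcd(6,43)=1 -> changes
  Option D: v=7, gcd(6,7)=1 -> changes
  Option E: v=45, gcd(6,45)=3 -> changes

Answer: A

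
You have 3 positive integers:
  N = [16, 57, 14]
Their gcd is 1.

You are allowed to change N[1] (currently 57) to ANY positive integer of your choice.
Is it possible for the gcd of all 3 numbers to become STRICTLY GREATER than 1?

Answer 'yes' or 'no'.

Answer: yes

Derivation:
Current gcd = 1
gcd of all OTHER numbers (without N[1]=57): gcd([16, 14]) = 2
The new gcd after any change is gcd(2, new_value).
This can be at most 2.
Since 2 > old gcd 1, the gcd CAN increase (e.g., set N[1] = 2).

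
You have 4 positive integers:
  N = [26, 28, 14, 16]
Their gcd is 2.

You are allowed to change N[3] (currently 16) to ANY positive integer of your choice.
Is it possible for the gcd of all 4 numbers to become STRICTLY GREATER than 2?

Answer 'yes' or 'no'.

Answer: no

Derivation:
Current gcd = 2
gcd of all OTHER numbers (without N[3]=16): gcd([26, 28, 14]) = 2
The new gcd after any change is gcd(2, new_value).
This can be at most 2.
Since 2 = old gcd 2, the gcd can only stay the same or decrease.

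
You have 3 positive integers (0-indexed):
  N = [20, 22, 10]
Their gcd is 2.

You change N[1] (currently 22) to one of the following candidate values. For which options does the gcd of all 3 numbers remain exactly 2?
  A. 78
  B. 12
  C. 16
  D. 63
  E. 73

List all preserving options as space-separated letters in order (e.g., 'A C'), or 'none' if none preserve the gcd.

Answer: A B C

Derivation:
Old gcd = 2; gcd of others (without N[1]) = 10
New gcd for candidate v: gcd(10, v). Preserves old gcd iff gcd(10, v) = 2.
  Option A: v=78, gcd(10,78)=2 -> preserves
  Option B: v=12, gcd(10,12)=2 -> preserves
  Option C: v=16, gcd(10,16)=2 -> preserves
  Option D: v=63, gcd(10,63)=1 -> changes
  Option E: v=73, gcd(10,73)=1 -> changes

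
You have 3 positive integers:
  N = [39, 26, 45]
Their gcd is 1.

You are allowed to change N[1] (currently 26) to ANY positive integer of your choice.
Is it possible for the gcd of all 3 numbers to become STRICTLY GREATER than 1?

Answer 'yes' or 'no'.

Current gcd = 1
gcd of all OTHER numbers (without N[1]=26): gcd([39, 45]) = 3
The new gcd after any change is gcd(3, new_value).
This can be at most 3.
Since 3 > old gcd 1, the gcd CAN increase (e.g., set N[1] = 3).

Answer: yes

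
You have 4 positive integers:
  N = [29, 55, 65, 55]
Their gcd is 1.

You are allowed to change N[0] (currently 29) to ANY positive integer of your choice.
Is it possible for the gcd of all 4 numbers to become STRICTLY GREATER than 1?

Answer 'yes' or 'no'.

Current gcd = 1
gcd of all OTHER numbers (without N[0]=29): gcd([55, 65, 55]) = 5
The new gcd after any change is gcd(5, new_value).
This can be at most 5.
Since 5 > old gcd 1, the gcd CAN increase (e.g., set N[0] = 5).

Answer: yes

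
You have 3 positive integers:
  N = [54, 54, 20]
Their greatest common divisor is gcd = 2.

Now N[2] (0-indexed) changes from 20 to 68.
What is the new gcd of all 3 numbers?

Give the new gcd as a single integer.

Answer: 2

Derivation:
Numbers: [54, 54, 20], gcd = 2
Change: index 2, 20 -> 68
gcd of the OTHER numbers (without index 2): gcd([54, 54]) = 54
New gcd = gcd(g_others, new_val) = gcd(54, 68) = 2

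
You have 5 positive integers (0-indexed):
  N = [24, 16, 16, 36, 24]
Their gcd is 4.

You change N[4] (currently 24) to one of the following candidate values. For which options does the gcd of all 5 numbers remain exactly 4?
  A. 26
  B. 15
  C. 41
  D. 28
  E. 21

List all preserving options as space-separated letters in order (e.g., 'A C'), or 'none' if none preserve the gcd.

Old gcd = 4; gcd of others (without N[4]) = 4
New gcd for candidate v: gcd(4, v). Preserves old gcd iff gcd(4, v) = 4.
  Option A: v=26, gcd(4,26)=2 -> changes
  Option B: v=15, gcd(4,15)=1 -> changes
  Option C: v=41, gcd(4,41)=1 -> changes
  Option D: v=28, gcd(4,28)=4 -> preserves
  Option E: v=21, gcd(4,21)=1 -> changes

Answer: D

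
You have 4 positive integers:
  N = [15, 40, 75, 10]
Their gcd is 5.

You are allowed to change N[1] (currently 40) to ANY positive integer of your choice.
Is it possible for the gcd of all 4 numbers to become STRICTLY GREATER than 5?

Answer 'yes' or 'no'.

Current gcd = 5
gcd of all OTHER numbers (without N[1]=40): gcd([15, 75, 10]) = 5
The new gcd after any change is gcd(5, new_value).
This can be at most 5.
Since 5 = old gcd 5, the gcd can only stay the same or decrease.

Answer: no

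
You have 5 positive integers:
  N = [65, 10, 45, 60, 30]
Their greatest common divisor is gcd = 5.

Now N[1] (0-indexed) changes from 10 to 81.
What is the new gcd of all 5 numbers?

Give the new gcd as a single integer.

Answer: 1

Derivation:
Numbers: [65, 10, 45, 60, 30], gcd = 5
Change: index 1, 10 -> 81
gcd of the OTHER numbers (without index 1): gcd([65, 45, 60, 30]) = 5
New gcd = gcd(g_others, new_val) = gcd(5, 81) = 1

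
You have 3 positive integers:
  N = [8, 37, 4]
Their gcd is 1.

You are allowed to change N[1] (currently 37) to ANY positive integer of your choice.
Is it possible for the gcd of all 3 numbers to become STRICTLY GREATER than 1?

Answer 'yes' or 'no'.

Current gcd = 1
gcd of all OTHER numbers (without N[1]=37): gcd([8, 4]) = 4
The new gcd after any change is gcd(4, new_value).
This can be at most 4.
Since 4 > old gcd 1, the gcd CAN increase (e.g., set N[1] = 4).

Answer: yes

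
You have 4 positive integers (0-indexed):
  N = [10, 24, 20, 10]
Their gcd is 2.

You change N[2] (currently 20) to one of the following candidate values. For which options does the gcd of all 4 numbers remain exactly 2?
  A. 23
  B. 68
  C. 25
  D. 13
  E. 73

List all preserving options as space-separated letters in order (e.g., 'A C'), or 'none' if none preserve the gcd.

Answer: B

Derivation:
Old gcd = 2; gcd of others (without N[2]) = 2
New gcd for candidate v: gcd(2, v). Preserves old gcd iff gcd(2, v) = 2.
  Option A: v=23, gcd(2,23)=1 -> changes
  Option B: v=68, gcd(2,68)=2 -> preserves
  Option C: v=25, gcd(2,25)=1 -> changes
  Option D: v=13, gcd(2,13)=1 -> changes
  Option E: v=73, gcd(2,73)=1 -> changes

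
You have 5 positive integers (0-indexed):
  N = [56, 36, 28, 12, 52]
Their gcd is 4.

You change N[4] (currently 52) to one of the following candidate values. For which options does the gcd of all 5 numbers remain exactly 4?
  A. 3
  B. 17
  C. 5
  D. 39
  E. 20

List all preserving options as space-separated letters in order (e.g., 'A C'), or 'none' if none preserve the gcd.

Answer: E

Derivation:
Old gcd = 4; gcd of others (without N[4]) = 4
New gcd for candidate v: gcd(4, v). Preserves old gcd iff gcd(4, v) = 4.
  Option A: v=3, gcd(4,3)=1 -> changes
  Option B: v=17, gcd(4,17)=1 -> changes
  Option C: v=5, gcd(4,5)=1 -> changes
  Option D: v=39, gcd(4,39)=1 -> changes
  Option E: v=20, gcd(4,20)=4 -> preserves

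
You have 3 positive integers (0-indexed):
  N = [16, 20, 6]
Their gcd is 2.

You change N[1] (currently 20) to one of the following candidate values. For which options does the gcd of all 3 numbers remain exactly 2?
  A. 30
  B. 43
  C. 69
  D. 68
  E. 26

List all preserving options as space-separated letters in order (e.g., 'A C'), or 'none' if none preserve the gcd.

Old gcd = 2; gcd of others (without N[1]) = 2
New gcd for candidate v: gcd(2, v). Preserves old gcd iff gcd(2, v) = 2.
  Option A: v=30, gcd(2,30)=2 -> preserves
  Option B: v=43, gcd(2,43)=1 -> changes
  Option C: v=69, gcd(2,69)=1 -> changes
  Option D: v=68, gcd(2,68)=2 -> preserves
  Option E: v=26, gcd(2,26)=2 -> preserves

Answer: A D E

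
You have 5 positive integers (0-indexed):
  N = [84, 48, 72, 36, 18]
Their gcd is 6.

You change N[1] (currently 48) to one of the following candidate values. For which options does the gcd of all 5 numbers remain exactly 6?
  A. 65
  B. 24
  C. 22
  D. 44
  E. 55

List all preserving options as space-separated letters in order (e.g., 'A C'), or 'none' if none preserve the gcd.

Answer: B

Derivation:
Old gcd = 6; gcd of others (without N[1]) = 6
New gcd for candidate v: gcd(6, v). Preserves old gcd iff gcd(6, v) = 6.
  Option A: v=65, gcd(6,65)=1 -> changes
  Option B: v=24, gcd(6,24)=6 -> preserves
  Option C: v=22, gcd(6,22)=2 -> changes
  Option D: v=44, gcd(6,44)=2 -> changes
  Option E: v=55, gcd(6,55)=1 -> changes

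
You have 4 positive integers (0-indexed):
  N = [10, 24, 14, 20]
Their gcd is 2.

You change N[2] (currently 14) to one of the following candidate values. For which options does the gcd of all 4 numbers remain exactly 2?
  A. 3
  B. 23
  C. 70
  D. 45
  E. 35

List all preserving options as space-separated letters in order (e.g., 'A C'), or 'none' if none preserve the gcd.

Old gcd = 2; gcd of others (without N[2]) = 2
New gcd for candidate v: gcd(2, v). Preserves old gcd iff gcd(2, v) = 2.
  Option A: v=3, gcd(2,3)=1 -> changes
  Option B: v=23, gcd(2,23)=1 -> changes
  Option C: v=70, gcd(2,70)=2 -> preserves
  Option D: v=45, gcd(2,45)=1 -> changes
  Option E: v=35, gcd(2,35)=1 -> changes

Answer: C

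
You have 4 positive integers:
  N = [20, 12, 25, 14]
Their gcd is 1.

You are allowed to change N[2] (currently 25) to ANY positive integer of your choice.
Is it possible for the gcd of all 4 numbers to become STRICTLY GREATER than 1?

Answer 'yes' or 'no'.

Current gcd = 1
gcd of all OTHER numbers (without N[2]=25): gcd([20, 12, 14]) = 2
The new gcd after any change is gcd(2, new_value).
This can be at most 2.
Since 2 > old gcd 1, the gcd CAN increase (e.g., set N[2] = 2).

Answer: yes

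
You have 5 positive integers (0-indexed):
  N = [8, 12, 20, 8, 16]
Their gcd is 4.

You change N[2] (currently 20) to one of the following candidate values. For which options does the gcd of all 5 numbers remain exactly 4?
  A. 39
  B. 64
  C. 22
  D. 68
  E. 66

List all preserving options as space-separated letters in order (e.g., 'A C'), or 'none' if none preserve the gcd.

Answer: B D

Derivation:
Old gcd = 4; gcd of others (without N[2]) = 4
New gcd for candidate v: gcd(4, v). Preserves old gcd iff gcd(4, v) = 4.
  Option A: v=39, gcd(4,39)=1 -> changes
  Option B: v=64, gcd(4,64)=4 -> preserves
  Option C: v=22, gcd(4,22)=2 -> changes
  Option D: v=68, gcd(4,68)=4 -> preserves
  Option E: v=66, gcd(4,66)=2 -> changes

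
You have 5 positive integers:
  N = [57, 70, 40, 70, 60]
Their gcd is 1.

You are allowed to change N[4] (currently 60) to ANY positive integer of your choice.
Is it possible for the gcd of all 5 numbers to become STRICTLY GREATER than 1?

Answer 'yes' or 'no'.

Answer: no

Derivation:
Current gcd = 1
gcd of all OTHER numbers (without N[4]=60): gcd([57, 70, 40, 70]) = 1
The new gcd after any change is gcd(1, new_value).
This can be at most 1.
Since 1 = old gcd 1, the gcd can only stay the same or decrease.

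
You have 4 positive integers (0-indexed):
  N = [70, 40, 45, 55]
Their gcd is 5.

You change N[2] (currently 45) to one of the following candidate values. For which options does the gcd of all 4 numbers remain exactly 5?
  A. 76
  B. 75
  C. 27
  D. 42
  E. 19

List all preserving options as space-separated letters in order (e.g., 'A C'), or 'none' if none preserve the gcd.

Answer: B

Derivation:
Old gcd = 5; gcd of others (without N[2]) = 5
New gcd for candidate v: gcd(5, v). Preserves old gcd iff gcd(5, v) = 5.
  Option A: v=76, gcd(5,76)=1 -> changes
  Option B: v=75, gcd(5,75)=5 -> preserves
  Option C: v=27, gcd(5,27)=1 -> changes
  Option D: v=42, gcd(5,42)=1 -> changes
  Option E: v=19, gcd(5,19)=1 -> changes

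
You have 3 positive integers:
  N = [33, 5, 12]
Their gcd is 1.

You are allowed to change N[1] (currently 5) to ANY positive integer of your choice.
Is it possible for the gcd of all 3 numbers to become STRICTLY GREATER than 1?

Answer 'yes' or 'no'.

Answer: yes

Derivation:
Current gcd = 1
gcd of all OTHER numbers (without N[1]=5): gcd([33, 12]) = 3
The new gcd after any change is gcd(3, new_value).
This can be at most 3.
Since 3 > old gcd 1, the gcd CAN increase (e.g., set N[1] = 3).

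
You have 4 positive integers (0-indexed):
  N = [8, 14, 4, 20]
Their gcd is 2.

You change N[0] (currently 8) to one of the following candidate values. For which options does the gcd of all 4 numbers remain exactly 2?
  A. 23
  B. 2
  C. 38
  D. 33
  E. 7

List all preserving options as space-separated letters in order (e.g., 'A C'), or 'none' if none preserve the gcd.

Answer: B C

Derivation:
Old gcd = 2; gcd of others (without N[0]) = 2
New gcd for candidate v: gcd(2, v). Preserves old gcd iff gcd(2, v) = 2.
  Option A: v=23, gcd(2,23)=1 -> changes
  Option B: v=2, gcd(2,2)=2 -> preserves
  Option C: v=38, gcd(2,38)=2 -> preserves
  Option D: v=33, gcd(2,33)=1 -> changes
  Option E: v=7, gcd(2,7)=1 -> changes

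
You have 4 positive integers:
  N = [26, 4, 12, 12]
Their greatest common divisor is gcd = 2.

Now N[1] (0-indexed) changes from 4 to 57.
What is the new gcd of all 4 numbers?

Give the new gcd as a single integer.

Numbers: [26, 4, 12, 12], gcd = 2
Change: index 1, 4 -> 57
gcd of the OTHER numbers (without index 1): gcd([26, 12, 12]) = 2
New gcd = gcd(g_others, new_val) = gcd(2, 57) = 1

Answer: 1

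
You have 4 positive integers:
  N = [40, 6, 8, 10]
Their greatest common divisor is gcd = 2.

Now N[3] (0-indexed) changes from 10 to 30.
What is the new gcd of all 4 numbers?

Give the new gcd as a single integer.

Answer: 2

Derivation:
Numbers: [40, 6, 8, 10], gcd = 2
Change: index 3, 10 -> 30
gcd of the OTHER numbers (without index 3): gcd([40, 6, 8]) = 2
New gcd = gcd(g_others, new_val) = gcd(2, 30) = 2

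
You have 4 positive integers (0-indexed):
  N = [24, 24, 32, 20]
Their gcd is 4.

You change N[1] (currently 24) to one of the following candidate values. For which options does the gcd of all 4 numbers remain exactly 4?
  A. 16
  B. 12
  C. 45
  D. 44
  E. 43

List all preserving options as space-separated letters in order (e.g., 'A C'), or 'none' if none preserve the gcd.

Answer: A B D

Derivation:
Old gcd = 4; gcd of others (without N[1]) = 4
New gcd for candidate v: gcd(4, v). Preserves old gcd iff gcd(4, v) = 4.
  Option A: v=16, gcd(4,16)=4 -> preserves
  Option B: v=12, gcd(4,12)=4 -> preserves
  Option C: v=45, gcd(4,45)=1 -> changes
  Option D: v=44, gcd(4,44)=4 -> preserves
  Option E: v=43, gcd(4,43)=1 -> changes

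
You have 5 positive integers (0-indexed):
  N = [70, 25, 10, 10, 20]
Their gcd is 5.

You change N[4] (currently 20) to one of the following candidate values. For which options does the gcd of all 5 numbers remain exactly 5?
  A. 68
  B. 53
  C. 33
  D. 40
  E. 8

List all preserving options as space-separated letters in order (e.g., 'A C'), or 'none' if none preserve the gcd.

Old gcd = 5; gcd of others (without N[4]) = 5
New gcd for candidate v: gcd(5, v). Preserves old gcd iff gcd(5, v) = 5.
  Option A: v=68, gcd(5,68)=1 -> changes
  Option B: v=53, gcd(5,53)=1 -> changes
  Option C: v=33, gcd(5,33)=1 -> changes
  Option D: v=40, gcd(5,40)=5 -> preserves
  Option E: v=8, gcd(5,8)=1 -> changes

Answer: D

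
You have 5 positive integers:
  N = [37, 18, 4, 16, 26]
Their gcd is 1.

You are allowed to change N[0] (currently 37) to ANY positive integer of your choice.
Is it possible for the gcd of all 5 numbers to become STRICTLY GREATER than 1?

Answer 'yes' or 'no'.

Answer: yes

Derivation:
Current gcd = 1
gcd of all OTHER numbers (without N[0]=37): gcd([18, 4, 16, 26]) = 2
The new gcd after any change is gcd(2, new_value).
This can be at most 2.
Since 2 > old gcd 1, the gcd CAN increase (e.g., set N[0] = 2).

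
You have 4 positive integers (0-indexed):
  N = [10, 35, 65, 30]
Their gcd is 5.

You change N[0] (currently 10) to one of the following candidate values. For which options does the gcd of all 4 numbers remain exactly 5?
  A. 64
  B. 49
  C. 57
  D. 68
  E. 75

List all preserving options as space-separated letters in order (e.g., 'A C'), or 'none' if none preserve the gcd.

Answer: E

Derivation:
Old gcd = 5; gcd of others (without N[0]) = 5
New gcd for candidate v: gcd(5, v). Preserves old gcd iff gcd(5, v) = 5.
  Option A: v=64, gcd(5,64)=1 -> changes
  Option B: v=49, gcd(5,49)=1 -> changes
  Option C: v=57, gcd(5,57)=1 -> changes
  Option D: v=68, gcd(5,68)=1 -> changes
  Option E: v=75, gcd(5,75)=5 -> preserves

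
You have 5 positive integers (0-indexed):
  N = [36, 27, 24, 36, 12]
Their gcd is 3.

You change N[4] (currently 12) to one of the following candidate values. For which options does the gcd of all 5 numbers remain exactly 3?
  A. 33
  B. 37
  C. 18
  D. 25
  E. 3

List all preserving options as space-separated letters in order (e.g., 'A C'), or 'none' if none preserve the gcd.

Answer: A C E

Derivation:
Old gcd = 3; gcd of others (without N[4]) = 3
New gcd for candidate v: gcd(3, v). Preserves old gcd iff gcd(3, v) = 3.
  Option A: v=33, gcd(3,33)=3 -> preserves
  Option B: v=37, gcd(3,37)=1 -> changes
  Option C: v=18, gcd(3,18)=3 -> preserves
  Option D: v=25, gcd(3,25)=1 -> changes
  Option E: v=3, gcd(3,3)=3 -> preserves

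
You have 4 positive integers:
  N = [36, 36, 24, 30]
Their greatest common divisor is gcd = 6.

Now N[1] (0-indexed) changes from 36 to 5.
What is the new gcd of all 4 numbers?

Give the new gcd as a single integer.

Answer: 1

Derivation:
Numbers: [36, 36, 24, 30], gcd = 6
Change: index 1, 36 -> 5
gcd of the OTHER numbers (without index 1): gcd([36, 24, 30]) = 6
New gcd = gcd(g_others, new_val) = gcd(6, 5) = 1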